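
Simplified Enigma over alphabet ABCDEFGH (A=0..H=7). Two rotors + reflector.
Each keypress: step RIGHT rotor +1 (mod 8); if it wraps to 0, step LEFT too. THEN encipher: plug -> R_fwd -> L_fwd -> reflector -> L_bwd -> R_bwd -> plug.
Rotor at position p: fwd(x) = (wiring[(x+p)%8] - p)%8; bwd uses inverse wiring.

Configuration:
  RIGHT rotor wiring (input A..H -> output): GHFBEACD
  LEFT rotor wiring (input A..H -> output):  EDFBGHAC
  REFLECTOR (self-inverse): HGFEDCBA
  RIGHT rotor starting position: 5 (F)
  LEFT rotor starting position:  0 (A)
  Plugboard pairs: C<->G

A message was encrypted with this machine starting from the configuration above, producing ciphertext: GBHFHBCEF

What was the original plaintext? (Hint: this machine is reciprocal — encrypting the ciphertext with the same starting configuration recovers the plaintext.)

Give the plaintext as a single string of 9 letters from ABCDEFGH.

Char 1 ('G'): step: R->6, L=0; G->plug->C->R->A->L->E->refl->D->L'->B->R'->D->plug->D
Char 2 ('B'): step: R->7, L=0; B->plug->B->R->H->L->C->refl->F->L'->C->R'->E->plug->E
Char 3 ('H'): step: R->0, L->1 (L advanced); H->plug->H->R->D->L->F->refl->C->L'->A->R'->F->plug->F
Char 4 ('F'): step: R->1, L=1; F->plug->F->R->B->L->E->refl->D->L'->H->R'->E->plug->E
Char 5 ('H'): step: R->2, L=1; H->plug->H->R->F->L->H->refl->A->L'->C->R'->C->plug->G
Char 6 ('B'): step: R->3, L=1; B->plug->B->R->B->L->E->refl->D->L'->H->R'->D->plug->D
Char 7 ('C'): step: R->4, L=1; C->plug->G->R->B->L->E->refl->D->L'->H->R'->D->plug->D
Char 8 ('E'): step: R->5, L=1; E->plug->E->R->C->L->A->refl->H->L'->F->R'->B->plug->B
Char 9 ('F'): step: R->6, L=1; F->plug->F->R->D->L->F->refl->C->L'->A->R'->C->plug->G

Answer: DEFEGDDBG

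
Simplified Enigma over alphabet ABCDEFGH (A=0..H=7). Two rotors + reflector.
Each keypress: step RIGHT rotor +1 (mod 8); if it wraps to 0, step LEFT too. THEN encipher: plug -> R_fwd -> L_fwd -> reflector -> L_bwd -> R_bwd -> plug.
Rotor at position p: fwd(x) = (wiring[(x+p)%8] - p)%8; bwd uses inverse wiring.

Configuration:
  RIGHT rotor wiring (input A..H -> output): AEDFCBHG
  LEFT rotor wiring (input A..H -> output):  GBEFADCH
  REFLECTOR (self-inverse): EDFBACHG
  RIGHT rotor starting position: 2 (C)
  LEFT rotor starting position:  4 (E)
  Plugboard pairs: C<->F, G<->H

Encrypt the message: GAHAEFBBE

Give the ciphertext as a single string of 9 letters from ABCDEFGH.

Char 1 ('G'): step: R->3, L=4; G->plug->H->R->A->L->E->refl->A->L'->G->R'->C->plug->F
Char 2 ('A'): step: R->4, L=4; A->plug->A->R->G->L->A->refl->E->L'->A->R'->F->plug->C
Char 3 ('H'): step: R->5, L=4; H->plug->G->R->A->L->E->refl->A->L'->G->R'->F->plug->C
Char 4 ('A'): step: R->6, L=4; A->plug->A->R->B->L->H->refl->G->L'->C->R'->C->plug->F
Char 5 ('E'): step: R->7, L=4; E->plug->E->R->G->L->A->refl->E->L'->A->R'->H->plug->G
Char 6 ('F'): step: R->0, L->5 (L advanced); F->plug->C->R->D->L->B->refl->D->L'->H->R'->G->plug->H
Char 7 ('B'): step: R->1, L=5; B->plug->B->R->C->L->C->refl->F->L'->B->R'->D->plug->D
Char 8 ('B'): step: R->2, L=5; B->plug->B->R->D->L->B->refl->D->L'->H->R'->D->plug->D
Char 9 ('E'): step: R->3, L=5; E->plug->E->R->D->L->B->refl->D->L'->H->R'->B->plug->B

Answer: FCCFGHDDB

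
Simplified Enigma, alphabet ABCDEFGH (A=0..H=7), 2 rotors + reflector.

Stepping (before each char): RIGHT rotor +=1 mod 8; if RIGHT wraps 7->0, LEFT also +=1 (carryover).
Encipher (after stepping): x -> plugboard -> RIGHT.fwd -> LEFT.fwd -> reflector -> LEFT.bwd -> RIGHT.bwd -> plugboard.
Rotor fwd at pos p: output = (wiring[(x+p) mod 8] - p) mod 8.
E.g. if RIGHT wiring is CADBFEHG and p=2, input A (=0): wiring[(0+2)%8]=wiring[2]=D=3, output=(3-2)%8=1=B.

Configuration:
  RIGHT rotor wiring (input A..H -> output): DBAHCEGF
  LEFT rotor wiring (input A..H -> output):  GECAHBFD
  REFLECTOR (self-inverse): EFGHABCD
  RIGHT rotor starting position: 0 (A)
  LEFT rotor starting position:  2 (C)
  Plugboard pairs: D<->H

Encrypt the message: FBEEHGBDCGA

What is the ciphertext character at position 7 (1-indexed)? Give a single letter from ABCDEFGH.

Char 1 ('F'): step: R->1, L=2; F->plug->F->R->F->L->B->refl->F->L'->C->R'->H->plug->D
Char 2 ('B'): step: R->2, L=2; B->plug->B->R->F->L->B->refl->F->L'->C->R'->D->plug->H
Char 3 ('E'): step: R->3, L=2; E->plug->E->R->C->L->F->refl->B->L'->F->R'->H->plug->D
Char 4 ('E'): step: R->4, L=2; E->plug->E->R->H->L->C->refl->G->L'->B->R'->D->plug->H
Char 5 ('H'): step: R->5, L=2; H->plug->D->R->G->L->E->refl->A->L'->A->R'->C->plug->C
Char 6 ('G'): step: R->6, L=2; G->plug->G->R->E->L->D->refl->H->L'->D->R'->D->plug->H
Char 7 ('B'): step: R->7, L=2; B->plug->B->R->E->L->D->refl->H->L'->D->R'->F->plug->F

F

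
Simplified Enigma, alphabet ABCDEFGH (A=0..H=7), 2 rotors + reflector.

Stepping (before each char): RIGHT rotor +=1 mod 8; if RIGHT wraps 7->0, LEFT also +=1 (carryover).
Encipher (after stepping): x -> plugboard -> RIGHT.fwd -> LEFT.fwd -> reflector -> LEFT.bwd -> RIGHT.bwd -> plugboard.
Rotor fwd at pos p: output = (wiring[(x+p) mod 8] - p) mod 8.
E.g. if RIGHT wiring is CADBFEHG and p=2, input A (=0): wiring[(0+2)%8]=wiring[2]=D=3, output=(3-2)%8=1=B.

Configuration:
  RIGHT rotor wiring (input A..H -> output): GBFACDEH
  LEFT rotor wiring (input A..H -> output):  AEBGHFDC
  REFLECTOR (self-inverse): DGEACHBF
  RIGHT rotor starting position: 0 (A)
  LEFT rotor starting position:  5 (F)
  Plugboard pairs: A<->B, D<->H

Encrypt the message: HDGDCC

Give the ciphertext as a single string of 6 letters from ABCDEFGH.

Char 1 ('H'): step: R->1, L=5; H->plug->D->R->B->L->G->refl->B->L'->G->R'->G->plug->G
Char 2 ('D'): step: R->2, L=5; D->plug->H->R->H->L->C->refl->E->L'->F->R'->F->plug->F
Char 3 ('G'): step: R->3, L=5; G->plug->G->R->G->L->B->refl->G->L'->B->R'->D->plug->H
Char 4 ('D'): step: R->4, L=5; D->plug->H->R->E->L->H->refl->F->L'->C->R'->E->plug->E
Char 5 ('C'): step: R->5, L=5; C->plug->C->R->C->L->F->refl->H->L'->E->R'->E->plug->E
Char 6 ('C'): step: R->6, L=5; C->plug->C->R->A->L->A->refl->D->L'->D->R'->D->plug->H

Answer: GFHEEH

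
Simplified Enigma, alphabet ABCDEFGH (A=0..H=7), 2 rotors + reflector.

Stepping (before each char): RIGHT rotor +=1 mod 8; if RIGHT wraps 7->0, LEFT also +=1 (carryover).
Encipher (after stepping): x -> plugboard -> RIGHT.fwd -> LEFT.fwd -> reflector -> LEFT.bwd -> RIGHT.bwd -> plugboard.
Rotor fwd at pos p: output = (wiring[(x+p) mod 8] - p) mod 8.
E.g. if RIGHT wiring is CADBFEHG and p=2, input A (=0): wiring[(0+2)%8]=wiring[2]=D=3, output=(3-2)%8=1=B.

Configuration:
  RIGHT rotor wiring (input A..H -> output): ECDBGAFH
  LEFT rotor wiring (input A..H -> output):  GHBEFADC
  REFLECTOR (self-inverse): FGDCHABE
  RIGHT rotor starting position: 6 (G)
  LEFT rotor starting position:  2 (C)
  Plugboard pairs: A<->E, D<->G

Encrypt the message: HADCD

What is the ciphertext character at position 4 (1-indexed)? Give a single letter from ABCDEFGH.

Char 1 ('H'): step: R->7, L=2; H->plug->H->R->G->L->E->refl->H->L'->A->R'->A->plug->E
Char 2 ('A'): step: R->0, L->3 (L advanced); A->plug->E->R->G->L->E->refl->H->L'->E->R'->A->plug->E
Char 3 ('D'): step: R->1, L=3; D->plug->G->R->G->L->E->refl->H->L'->E->R'->F->plug->F
Char 4 ('C'): step: R->2, L=3; C->plug->C->R->E->L->H->refl->E->L'->G->R'->D->plug->G

G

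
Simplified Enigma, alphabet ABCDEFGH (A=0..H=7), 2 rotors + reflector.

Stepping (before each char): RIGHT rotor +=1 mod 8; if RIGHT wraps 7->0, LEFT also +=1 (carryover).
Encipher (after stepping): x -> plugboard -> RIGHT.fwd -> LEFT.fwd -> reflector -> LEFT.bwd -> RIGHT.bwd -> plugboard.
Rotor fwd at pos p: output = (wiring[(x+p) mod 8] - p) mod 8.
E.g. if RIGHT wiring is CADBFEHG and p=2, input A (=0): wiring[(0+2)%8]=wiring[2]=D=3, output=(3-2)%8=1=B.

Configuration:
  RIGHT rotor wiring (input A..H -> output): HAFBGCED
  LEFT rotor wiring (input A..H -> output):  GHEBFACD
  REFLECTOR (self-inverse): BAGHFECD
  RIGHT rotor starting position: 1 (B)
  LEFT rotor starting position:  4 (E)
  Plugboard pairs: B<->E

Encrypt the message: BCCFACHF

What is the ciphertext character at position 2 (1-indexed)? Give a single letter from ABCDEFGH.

Char 1 ('B'): step: R->2, L=4; B->plug->E->R->C->L->G->refl->C->L'->E->R'->C->plug->C
Char 2 ('C'): step: R->3, L=4; C->plug->C->R->H->L->F->refl->E->L'->B->R'->D->plug->D

D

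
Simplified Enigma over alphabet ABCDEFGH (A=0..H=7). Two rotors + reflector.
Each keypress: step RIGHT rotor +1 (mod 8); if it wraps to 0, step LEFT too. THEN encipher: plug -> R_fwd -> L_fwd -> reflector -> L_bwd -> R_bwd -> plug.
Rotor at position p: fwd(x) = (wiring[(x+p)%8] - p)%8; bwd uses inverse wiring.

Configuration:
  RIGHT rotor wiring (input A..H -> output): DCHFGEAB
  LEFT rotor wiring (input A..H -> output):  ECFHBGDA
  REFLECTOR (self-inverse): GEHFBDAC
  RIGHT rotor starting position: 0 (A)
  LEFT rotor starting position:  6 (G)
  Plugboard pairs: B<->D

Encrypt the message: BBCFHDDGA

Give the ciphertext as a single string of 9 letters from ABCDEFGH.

Char 1 ('B'): step: R->1, L=6; B->plug->D->R->F->L->B->refl->E->L'->D->R'->E->plug->E
Char 2 ('B'): step: R->2, L=6; B->plug->D->R->C->L->G->refl->A->L'->H->R'->F->plug->F
Char 3 ('C'): step: R->3, L=6; C->plug->C->R->B->L->C->refl->H->L'->E->R'->H->plug->H
Char 4 ('F'): step: R->4, L=6; F->plug->F->R->G->L->D->refl->F->L'->A->R'->B->plug->D
Char 5 ('H'): step: R->5, L=6; H->plug->H->R->B->L->C->refl->H->L'->E->R'->C->plug->C
Char 6 ('D'): step: R->6, L=6; D->plug->B->R->D->L->E->refl->B->L'->F->R'->C->plug->C
Char 7 ('D'): step: R->7, L=6; D->plug->B->R->E->L->H->refl->C->L'->B->R'->H->plug->H
Char 8 ('G'): step: R->0, L->7 (L advanced); G->plug->G->R->A->L->B->refl->E->L'->H->R'->C->plug->C
Char 9 ('A'): step: R->1, L=7; A->plug->A->R->B->L->F->refl->D->L'->C->R'->H->plug->H

Answer: EFHDCCHCH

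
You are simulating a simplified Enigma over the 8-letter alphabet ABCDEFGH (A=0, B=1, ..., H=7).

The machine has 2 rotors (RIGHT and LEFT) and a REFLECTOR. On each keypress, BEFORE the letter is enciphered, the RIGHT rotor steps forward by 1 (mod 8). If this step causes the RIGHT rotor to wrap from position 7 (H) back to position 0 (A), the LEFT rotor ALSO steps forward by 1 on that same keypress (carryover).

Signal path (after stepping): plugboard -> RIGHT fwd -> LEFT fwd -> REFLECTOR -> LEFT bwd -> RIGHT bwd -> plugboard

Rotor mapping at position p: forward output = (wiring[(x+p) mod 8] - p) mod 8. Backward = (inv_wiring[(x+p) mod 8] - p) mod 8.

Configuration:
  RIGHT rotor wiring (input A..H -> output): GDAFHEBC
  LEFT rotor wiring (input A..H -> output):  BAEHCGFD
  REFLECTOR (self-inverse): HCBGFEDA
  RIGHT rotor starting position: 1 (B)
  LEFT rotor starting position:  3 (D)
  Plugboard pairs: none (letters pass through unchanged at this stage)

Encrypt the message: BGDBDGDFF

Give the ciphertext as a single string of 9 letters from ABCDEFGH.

Char 1 ('B'): step: R->2, L=3; B->plug->B->R->D->L->C->refl->B->L'->H->R'->E->plug->E
Char 2 ('G'): step: R->3, L=3; G->plug->G->R->A->L->E->refl->F->L'->G->R'->D->plug->D
Char 3 ('D'): step: R->4, L=3; D->plug->D->R->G->L->F->refl->E->L'->A->R'->B->plug->B
Char 4 ('B'): step: R->5, L=3; B->plug->B->R->E->L->A->refl->H->L'->B->R'->D->plug->D
Char 5 ('D'): step: R->6, L=3; D->plug->D->R->F->L->G->refl->D->L'->C->R'->E->plug->E
Char 6 ('G'): step: R->7, L=3; G->plug->G->R->F->L->G->refl->D->L'->C->R'->H->plug->H
Char 7 ('D'): step: R->0, L->4 (L advanced); D->plug->D->R->F->L->E->refl->F->L'->E->R'->F->plug->F
Char 8 ('F'): step: R->1, L=4; F->plug->F->R->A->L->G->refl->D->L'->H->R'->B->plug->B
Char 9 ('F'): step: R->2, L=4; F->plug->F->R->A->L->G->refl->D->L'->H->R'->E->plug->E

Answer: EDBDEHFBE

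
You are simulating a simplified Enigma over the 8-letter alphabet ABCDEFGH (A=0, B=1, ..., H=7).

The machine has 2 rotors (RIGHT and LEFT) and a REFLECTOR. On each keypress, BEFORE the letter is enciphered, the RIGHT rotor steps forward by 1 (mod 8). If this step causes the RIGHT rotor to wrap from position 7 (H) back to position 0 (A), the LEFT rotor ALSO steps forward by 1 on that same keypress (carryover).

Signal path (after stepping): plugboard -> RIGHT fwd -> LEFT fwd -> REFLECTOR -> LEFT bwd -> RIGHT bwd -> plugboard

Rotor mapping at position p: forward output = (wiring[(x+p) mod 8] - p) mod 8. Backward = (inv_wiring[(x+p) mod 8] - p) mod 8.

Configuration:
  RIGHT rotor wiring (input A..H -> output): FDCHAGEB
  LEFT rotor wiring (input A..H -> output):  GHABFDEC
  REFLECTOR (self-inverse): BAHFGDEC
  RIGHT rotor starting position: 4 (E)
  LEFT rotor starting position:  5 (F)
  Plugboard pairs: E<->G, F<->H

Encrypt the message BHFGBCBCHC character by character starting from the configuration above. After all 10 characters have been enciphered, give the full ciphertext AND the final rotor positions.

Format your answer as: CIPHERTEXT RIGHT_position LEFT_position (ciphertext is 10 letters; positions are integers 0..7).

Answer: FGAFEDFGBD 6 6

Derivation:
Char 1 ('B'): step: R->5, L=5; B->plug->B->R->H->L->A->refl->B->L'->D->R'->H->plug->F
Char 2 ('H'): step: R->6, L=5; H->plug->F->R->B->L->H->refl->C->L'->E->R'->E->plug->G
Char 3 ('F'): step: R->7, L=5; F->plug->H->R->F->L->D->refl->F->L'->C->R'->A->plug->A
Char 4 ('G'): step: R->0, L->6 (L advanced); G->plug->E->R->A->L->G->refl->E->L'->B->R'->H->plug->F
Char 5 ('B'): step: R->1, L=6; B->plug->B->R->B->L->E->refl->G->L'->A->R'->G->plug->E
Char 6 ('C'): step: R->2, L=6; C->plug->C->R->G->L->H->refl->C->L'->E->R'->D->plug->D
Char 7 ('B'): step: R->3, L=6; B->plug->B->R->F->L->D->refl->F->L'->H->R'->H->plug->F
Char 8 ('C'): step: R->4, L=6; C->plug->C->R->A->L->G->refl->E->L'->B->R'->E->plug->G
Char 9 ('H'): step: R->5, L=6; H->plug->F->R->F->L->D->refl->F->L'->H->R'->B->plug->B
Char 10 ('C'): step: R->6, L=6; C->plug->C->R->H->L->F->refl->D->L'->F->R'->D->plug->D
Final: ciphertext=FGAFEDFGBD, RIGHT=6, LEFT=6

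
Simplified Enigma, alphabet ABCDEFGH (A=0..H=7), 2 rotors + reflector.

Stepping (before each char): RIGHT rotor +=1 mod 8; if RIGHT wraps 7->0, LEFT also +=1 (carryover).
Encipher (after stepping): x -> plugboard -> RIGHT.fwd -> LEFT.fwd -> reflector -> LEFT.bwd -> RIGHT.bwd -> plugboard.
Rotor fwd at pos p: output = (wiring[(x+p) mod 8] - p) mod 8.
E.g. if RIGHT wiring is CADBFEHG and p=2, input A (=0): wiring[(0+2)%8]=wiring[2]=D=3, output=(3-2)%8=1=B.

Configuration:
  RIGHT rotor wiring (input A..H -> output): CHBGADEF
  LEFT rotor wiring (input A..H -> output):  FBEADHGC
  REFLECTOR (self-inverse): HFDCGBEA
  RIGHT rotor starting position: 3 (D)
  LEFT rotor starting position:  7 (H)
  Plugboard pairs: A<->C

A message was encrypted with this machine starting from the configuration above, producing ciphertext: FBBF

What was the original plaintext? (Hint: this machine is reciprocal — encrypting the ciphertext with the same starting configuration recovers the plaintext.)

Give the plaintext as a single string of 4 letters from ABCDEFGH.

Answer: CCCH

Derivation:
Char 1 ('F'): step: R->4, L=7; F->plug->F->R->D->L->F->refl->B->L'->E->R'->A->plug->C
Char 2 ('B'): step: R->5, L=7; B->plug->B->R->H->L->H->refl->A->L'->G->R'->A->plug->C
Char 3 ('B'): step: R->6, L=7; B->plug->B->R->H->L->H->refl->A->L'->G->R'->A->plug->C
Char 4 ('F'): step: R->7, L=7; F->plug->F->R->B->L->G->refl->E->L'->F->R'->H->plug->H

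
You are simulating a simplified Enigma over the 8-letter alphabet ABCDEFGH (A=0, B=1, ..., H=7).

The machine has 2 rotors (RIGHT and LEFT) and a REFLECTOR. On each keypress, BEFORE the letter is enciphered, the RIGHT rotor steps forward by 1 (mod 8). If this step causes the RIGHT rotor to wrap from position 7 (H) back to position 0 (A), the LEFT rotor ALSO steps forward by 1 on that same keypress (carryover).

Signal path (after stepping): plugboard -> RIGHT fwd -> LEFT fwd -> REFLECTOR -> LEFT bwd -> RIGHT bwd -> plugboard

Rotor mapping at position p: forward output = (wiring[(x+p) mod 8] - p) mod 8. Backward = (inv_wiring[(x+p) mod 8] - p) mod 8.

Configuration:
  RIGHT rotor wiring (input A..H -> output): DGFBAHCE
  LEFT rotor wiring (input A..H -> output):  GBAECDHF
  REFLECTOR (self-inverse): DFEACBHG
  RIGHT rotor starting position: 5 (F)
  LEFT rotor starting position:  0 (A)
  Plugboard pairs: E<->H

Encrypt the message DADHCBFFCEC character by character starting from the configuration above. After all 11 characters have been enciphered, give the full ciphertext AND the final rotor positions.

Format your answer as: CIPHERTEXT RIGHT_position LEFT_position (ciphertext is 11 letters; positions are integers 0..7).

Answer: BHCBEHDAECG 0 2

Derivation:
Char 1 ('D'): step: R->6, L=0; D->plug->D->R->A->L->G->refl->H->L'->G->R'->B->plug->B
Char 2 ('A'): step: R->7, L=0; A->plug->A->R->F->L->D->refl->A->L'->C->R'->E->plug->H
Char 3 ('D'): step: R->0, L->1 (L advanced); D->plug->D->R->B->L->H->refl->G->L'->F->R'->C->plug->C
Char 4 ('H'): step: R->1, L=1; H->plug->E->R->G->L->E->refl->C->L'->E->R'->B->plug->B
Char 5 ('C'): step: R->2, L=1; C->plug->C->R->G->L->E->refl->C->L'->E->R'->H->plug->E
Char 6 ('B'): step: R->3, L=1; B->plug->B->R->F->L->G->refl->H->L'->B->R'->E->plug->H
Char 7 ('F'): step: R->4, L=1; F->plug->F->R->C->L->D->refl->A->L'->A->R'->D->plug->D
Char 8 ('F'): step: R->5, L=1; F->plug->F->R->A->L->A->refl->D->L'->C->R'->A->plug->A
Char 9 ('C'): step: R->6, L=1; C->plug->C->R->F->L->G->refl->H->L'->B->R'->H->plug->E
Char 10 ('E'): step: R->7, L=1; E->plug->H->R->D->L->B->refl->F->L'->H->R'->C->plug->C
Char 11 ('C'): step: R->0, L->2 (L advanced); C->plug->C->R->F->L->D->refl->A->L'->C->R'->G->plug->G
Final: ciphertext=BHCBEHDAECG, RIGHT=0, LEFT=2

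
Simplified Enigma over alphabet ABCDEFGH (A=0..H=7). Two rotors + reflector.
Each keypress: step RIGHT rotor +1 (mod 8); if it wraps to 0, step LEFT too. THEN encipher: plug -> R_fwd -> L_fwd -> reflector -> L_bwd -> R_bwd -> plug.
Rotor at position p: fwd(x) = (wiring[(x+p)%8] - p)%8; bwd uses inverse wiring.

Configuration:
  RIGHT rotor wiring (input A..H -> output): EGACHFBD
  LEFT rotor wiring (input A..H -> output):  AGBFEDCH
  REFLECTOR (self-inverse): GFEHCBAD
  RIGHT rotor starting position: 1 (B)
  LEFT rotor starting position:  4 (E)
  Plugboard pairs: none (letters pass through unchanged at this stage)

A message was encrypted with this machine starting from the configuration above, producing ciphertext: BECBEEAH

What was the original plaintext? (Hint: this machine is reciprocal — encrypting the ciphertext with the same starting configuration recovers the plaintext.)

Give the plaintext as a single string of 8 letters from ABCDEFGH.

Answer: GCGGDDGB

Derivation:
Char 1 ('B'): step: R->2, L=4; B->plug->B->R->A->L->A->refl->G->L'->C->R'->G->plug->G
Char 2 ('E'): step: R->3, L=4; E->plug->E->R->A->L->A->refl->G->L'->C->R'->C->plug->C
Char 3 ('C'): step: R->4, L=4; C->plug->C->R->F->L->C->refl->E->L'->E->R'->G->plug->G
Char 4 ('B'): step: R->5, L=4; B->plug->B->R->E->L->E->refl->C->L'->F->R'->G->plug->G
Char 5 ('E'): step: R->6, L=4; E->plug->E->R->C->L->G->refl->A->L'->A->R'->D->plug->D
Char 6 ('E'): step: R->7, L=4; E->plug->E->R->D->L->D->refl->H->L'->B->R'->D->plug->D
Char 7 ('A'): step: R->0, L->5 (L advanced); A->plug->A->R->E->L->B->refl->F->L'->B->R'->G->plug->G
Char 8 ('H'): step: R->1, L=5; H->plug->H->R->D->L->D->refl->H->L'->H->R'->B->plug->B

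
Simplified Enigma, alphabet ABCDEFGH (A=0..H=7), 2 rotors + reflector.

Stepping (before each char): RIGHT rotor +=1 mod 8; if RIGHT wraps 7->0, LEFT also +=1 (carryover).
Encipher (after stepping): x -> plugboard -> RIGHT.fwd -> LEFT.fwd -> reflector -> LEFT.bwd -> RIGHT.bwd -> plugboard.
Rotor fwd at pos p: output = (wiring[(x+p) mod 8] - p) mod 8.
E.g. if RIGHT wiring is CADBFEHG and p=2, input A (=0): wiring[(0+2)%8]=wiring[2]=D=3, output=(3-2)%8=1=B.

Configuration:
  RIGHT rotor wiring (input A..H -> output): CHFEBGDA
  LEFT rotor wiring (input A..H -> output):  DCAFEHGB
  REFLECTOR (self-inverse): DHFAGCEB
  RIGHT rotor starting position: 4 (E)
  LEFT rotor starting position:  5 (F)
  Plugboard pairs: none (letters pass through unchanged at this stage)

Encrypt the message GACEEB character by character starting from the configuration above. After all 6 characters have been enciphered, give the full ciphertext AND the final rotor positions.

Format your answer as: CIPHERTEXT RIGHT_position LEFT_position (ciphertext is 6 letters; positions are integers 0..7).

Answer: AFHHGD 2 6

Derivation:
Char 1 ('G'): step: R->5, L=5; G->plug->G->R->H->L->H->refl->B->L'->B->R'->A->plug->A
Char 2 ('A'): step: R->6, L=5; A->plug->A->R->F->L->D->refl->A->L'->G->R'->F->plug->F
Char 3 ('C'): step: R->7, L=5; C->plug->C->R->A->L->C->refl->F->L'->E->R'->H->plug->H
Char 4 ('E'): step: R->0, L->6 (L advanced); E->plug->E->R->B->L->D->refl->A->L'->A->R'->H->plug->H
Char 5 ('E'): step: R->1, L=6; E->plug->E->R->F->L->H->refl->B->L'->H->R'->G->plug->G
Char 6 ('B'): step: R->2, L=6; B->plug->B->R->C->L->F->refl->C->L'->E->R'->D->plug->D
Final: ciphertext=AFHHGD, RIGHT=2, LEFT=6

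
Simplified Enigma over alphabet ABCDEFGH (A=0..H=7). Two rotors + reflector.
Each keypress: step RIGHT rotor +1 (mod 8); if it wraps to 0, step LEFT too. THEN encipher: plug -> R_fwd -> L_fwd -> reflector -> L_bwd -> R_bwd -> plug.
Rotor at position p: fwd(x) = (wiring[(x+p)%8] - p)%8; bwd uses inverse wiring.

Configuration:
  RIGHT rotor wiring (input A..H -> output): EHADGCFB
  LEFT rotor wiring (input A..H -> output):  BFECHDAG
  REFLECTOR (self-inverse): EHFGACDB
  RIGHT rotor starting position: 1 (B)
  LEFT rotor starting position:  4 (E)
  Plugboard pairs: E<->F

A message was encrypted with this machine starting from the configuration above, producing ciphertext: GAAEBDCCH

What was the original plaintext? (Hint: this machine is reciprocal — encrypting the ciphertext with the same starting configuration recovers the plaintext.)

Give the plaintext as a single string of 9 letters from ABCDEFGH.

Answer: ACBCHBHDG

Derivation:
Char 1 ('G'): step: R->2, L=4; G->plug->G->R->C->L->E->refl->A->L'->G->R'->A->plug->A
Char 2 ('A'): step: R->3, L=4; A->plug->A->R->A->L->D->refl->G->L'->H->R'->C->plug->C
Char 3 ('A'): step: R->4, L=4; A->plug->A->R->C->L->E->refl->A->L'->G->R'->B->plug->B
Char 4 ('E'): step: R->5, L=4; E->plug->F->R->D->L->C->refl->F->L'->E->R'->C->plug->C
Char 5 ('B'): step: R->6, L=4; B->plug->B->R->D->L->C->refl->F->L'->E->R'->H->plug->H
Char 6 ('D'): step: R->7, L=4; D->plug->D->R->B->L->H->refl->B->L'->F->R'->B->plug->B
Char 7 ('C'): step: R->0, L->5 (L advanced); C->plug->C->R->A->L->G->refl->D->L'->B->R'->H->plug->H
Char 8 ('C'): step: R->1, L=5; C->plug->C->R->C->L->B->refl->H->L'->F->R'->D->plug->D
Char 9 ('H'): step: R->2, L=5; H->plug->H->R->F->L->H->refl->B->L'->C->R'->G->plug->G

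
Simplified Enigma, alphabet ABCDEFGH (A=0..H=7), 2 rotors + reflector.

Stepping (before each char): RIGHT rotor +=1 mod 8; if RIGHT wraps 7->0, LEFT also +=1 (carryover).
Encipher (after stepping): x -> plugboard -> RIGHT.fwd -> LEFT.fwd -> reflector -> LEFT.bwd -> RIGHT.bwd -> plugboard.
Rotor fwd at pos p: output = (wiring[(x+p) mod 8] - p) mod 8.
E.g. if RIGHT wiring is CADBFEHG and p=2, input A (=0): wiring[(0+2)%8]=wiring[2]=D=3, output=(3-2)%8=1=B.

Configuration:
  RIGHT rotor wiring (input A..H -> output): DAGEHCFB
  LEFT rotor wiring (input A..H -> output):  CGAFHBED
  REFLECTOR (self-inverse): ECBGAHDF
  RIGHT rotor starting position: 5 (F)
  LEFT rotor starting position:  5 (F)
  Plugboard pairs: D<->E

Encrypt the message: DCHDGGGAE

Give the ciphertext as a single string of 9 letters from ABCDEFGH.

Answer: FGGBCAAFB

Derivation:
Char 1 ('D'): step: R->6, L=5; D->plug->E->R->A->L->E->refl->A->L'->G->R'->F->plug->F
Char 2 ('C'): step: R->7, L=5; C->plug->C->R->B->L->H->refl->F->L'->D->R'->G->plug->G
Char 3 ('H'): step: R->0, L->6 (L advanced); H->plug->H->R->B->L->F->refl->H->L'->F->R'->G->plug->G
Char 4 ('D'): step: R->1, L=6; D->plug->E->R->B->L->F->refl->H->L'->F->R'->B->plug->B
Char 5 ('G'): step: R->2, L=6; G->plug->G->R->B->L->F->refl->H->L'->F->R'->C->plug->C
Char 6 ('G'): step: R->3, L=6; G->plug->G->R->F->L->H->refl->F->L'->B->R'->A->plug->A
Char 7 ('G'): step: R->4, L=6; G->plug->G->R->C->L->E->refl->A->L'->D->R'->A->plug->A
Char 8 ('A'): step: R->5, L=6; A->plug->A->R->F->L->H->refl->F->L'->B->R'->F->plug->F
Char 9 ('E'): step: R->6, L=6; E->plug->D->R->C->L->E->refl->A->L'->D->R'->B->plug->B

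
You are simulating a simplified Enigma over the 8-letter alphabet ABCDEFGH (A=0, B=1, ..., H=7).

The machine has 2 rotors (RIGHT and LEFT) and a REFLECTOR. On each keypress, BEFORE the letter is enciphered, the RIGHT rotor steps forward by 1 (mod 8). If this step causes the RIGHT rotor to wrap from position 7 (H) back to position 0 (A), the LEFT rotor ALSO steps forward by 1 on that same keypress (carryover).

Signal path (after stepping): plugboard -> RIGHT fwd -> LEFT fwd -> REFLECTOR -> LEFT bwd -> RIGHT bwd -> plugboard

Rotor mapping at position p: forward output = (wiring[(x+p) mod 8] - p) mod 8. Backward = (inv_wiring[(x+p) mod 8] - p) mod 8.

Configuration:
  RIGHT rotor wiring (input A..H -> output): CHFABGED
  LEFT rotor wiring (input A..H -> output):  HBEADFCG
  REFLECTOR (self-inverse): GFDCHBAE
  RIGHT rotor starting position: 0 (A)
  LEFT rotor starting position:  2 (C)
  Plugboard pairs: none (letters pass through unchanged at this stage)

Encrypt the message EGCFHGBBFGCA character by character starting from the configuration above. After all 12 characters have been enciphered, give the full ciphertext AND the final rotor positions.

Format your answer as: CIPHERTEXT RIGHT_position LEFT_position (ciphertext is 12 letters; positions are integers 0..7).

Answer: CAECAHCDECAF 4 3

Derivation:
Char 1 ('E'): step: R->1, L=2; E->plug->E->R->F->L->E->refl->H->L'->H->R'->C->plug->C
Char 2 ('G'): step: R->2, L=2; G->plug->G->R->A->L->C->refl->D->L'->D->R'->A->plug->A
Char 3 ('C'): step: R->3, L=2; C->plug->C->R->D->L->D->refl->C->L'->A->R'->E->plug->E
Char 4 ('F'): step: R->4, L=2; F->plug->F->R->D->L->D->refl->C->L'->A->R'->C->plug->C
Char 5 ('H'): step: R->5, L=2; H->plug->H->R->E->L->A->refl->G->L'->B->R'->A->plug->A
Char 6 ('G'): step: R->6, L=2; G->plug->G->R->D->L->D->refl->C->L'->A->R'->H->plug->H
Char 7 ('B'): step: R->7, L=2; B->plug->B->R->D->L->D->refl->C->L'->A->R'->C->plug->C
Char 8 ('B'): step: R->0, L->3 (L advanced); B->plug->B->R->H->L->B->refl->F->L'->A->R'->D->plug->D
Char 9 ('F'): step: R->1, L=3; F->plug->F->R->D->L->H->refl->E->L'->F->R'->E->plug->E
Char 10 ('G'): step: R->2, L=3; G->plug->G->R->A->L->F->refl->B->L'->H->R'->C->plug->C
Char 11 ('C'): step: R->3, L=3; C->plug->C->R->D->L->H->refl->E->L'->F->R'->A->plug->A
Char 12 ('A'): step: R->4, L=3; A->plug->A->R->F->L->E->refl->H->L'->D->R'->F->plug->F
Final: ciphertext=CAECAHCDECAF, RIGHT=4, LEFT=3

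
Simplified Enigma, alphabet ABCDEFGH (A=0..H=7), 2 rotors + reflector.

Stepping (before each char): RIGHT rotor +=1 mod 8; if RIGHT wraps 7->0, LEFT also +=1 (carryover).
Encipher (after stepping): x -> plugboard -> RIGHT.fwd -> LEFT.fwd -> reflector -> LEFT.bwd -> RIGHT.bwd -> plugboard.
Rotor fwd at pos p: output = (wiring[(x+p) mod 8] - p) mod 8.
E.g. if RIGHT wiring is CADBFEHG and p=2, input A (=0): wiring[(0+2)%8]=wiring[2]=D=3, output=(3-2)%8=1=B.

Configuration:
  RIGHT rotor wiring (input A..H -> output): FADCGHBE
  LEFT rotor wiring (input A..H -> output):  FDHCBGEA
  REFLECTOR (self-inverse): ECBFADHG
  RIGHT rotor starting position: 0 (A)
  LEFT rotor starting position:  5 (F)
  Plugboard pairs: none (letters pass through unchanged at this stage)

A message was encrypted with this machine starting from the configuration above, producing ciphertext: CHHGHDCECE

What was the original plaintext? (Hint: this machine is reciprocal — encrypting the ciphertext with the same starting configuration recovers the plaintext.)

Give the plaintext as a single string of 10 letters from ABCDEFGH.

Answer: HFGBBBDCHD

Derivation:
Char 1 ('C'): step: R->1, L=5; C->plug->C->R->B->L->H->refl->G->L'->E->R'->H->plug->H
Char 2 ('H'): step: R->2, L=5; H->plug->H->R->G->L->F->refl->D->L'->C->R'->F->plug->F
Char 3 ('H'): step: R->3, L=5; H->plug->H->R->A->L->B->refl->C->L'->F->R'->G->plug->G
Char 4 ('G'): step: R->4, L=5; G->plug->G->R->H->L->E->refl->A->L'->D->R'->B->plug->B
Char 5 ('H'): step: R->5, L=5; H->plug->H->R->B->L->H->refl->G->L'->E->R'->B->plug->B
Char 6 ('D'): step: R->6, L=5; D->plug->D->R->C->L->D->refl->F->L'->G->R'->B->plug->B
Char 7 ('C'): step: R->7, L=5; C->plug->C->R->B->L->H->refl->G->L'->E->R'->D->plug->D
Char 8 ('E'): step: R->0, L->6 (L advanced); E->plug->E->R->G->L->D->refl->F->L'->D->R'->C->plug->C
Char 9 ('C'): step: R->1, L=6; C->plug->C->R->B->L->C->refl->B->L'->E->R'->H->plug->H
Char 10 ('E'): step: R->2, L=6; E->plug->E->R->H->L->A->refl->E->L'->F->R'->D->plug->D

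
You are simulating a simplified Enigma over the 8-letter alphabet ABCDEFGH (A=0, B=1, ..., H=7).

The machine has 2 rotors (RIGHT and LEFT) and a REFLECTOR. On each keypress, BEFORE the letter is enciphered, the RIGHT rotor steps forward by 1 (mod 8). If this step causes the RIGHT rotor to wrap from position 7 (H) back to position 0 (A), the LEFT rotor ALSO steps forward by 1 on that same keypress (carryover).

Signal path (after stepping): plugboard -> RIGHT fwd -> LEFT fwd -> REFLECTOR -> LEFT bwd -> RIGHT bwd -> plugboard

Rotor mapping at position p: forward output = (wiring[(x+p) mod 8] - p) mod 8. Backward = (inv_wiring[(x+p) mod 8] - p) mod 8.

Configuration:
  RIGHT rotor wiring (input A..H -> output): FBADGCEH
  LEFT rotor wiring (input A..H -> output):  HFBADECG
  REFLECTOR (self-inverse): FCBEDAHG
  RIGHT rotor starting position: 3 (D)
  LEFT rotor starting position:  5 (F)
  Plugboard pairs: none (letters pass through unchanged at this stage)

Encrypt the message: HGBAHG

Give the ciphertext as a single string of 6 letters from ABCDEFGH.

Answer: CAHFDE

Derivation:
Char 1 ('H'): step: R->4, L=5; H->plug->H->R->H->L->G->refl->H->L'->A->R'->C->plug->C
Char 2 ('G'): step: R->5, L=5; G->plug->G->R->G->L->D->refl->E->L'->F->R'->A->plug->A
Char 3 ('B'): step: R->6, L=5; B->plug->B->R->B->L->F->refl->A->L'->E->R'->H->plug->H
Char 4 ('A'): step: R->7, L=5; A->plug->A->R->A->L->H->refl->G->L'->H->R'->F->plug->F
Char 5 ('H'): step: R->0, L->6 (L advanced); H->plug->H->R->H->L->G->refl->H->L'->D->R'->D->plug->D
Char 6 ('G'): step: R->1, L=6; G->plug->G->R->G->L->F->refl->A->L'->B->R'->E->plug->E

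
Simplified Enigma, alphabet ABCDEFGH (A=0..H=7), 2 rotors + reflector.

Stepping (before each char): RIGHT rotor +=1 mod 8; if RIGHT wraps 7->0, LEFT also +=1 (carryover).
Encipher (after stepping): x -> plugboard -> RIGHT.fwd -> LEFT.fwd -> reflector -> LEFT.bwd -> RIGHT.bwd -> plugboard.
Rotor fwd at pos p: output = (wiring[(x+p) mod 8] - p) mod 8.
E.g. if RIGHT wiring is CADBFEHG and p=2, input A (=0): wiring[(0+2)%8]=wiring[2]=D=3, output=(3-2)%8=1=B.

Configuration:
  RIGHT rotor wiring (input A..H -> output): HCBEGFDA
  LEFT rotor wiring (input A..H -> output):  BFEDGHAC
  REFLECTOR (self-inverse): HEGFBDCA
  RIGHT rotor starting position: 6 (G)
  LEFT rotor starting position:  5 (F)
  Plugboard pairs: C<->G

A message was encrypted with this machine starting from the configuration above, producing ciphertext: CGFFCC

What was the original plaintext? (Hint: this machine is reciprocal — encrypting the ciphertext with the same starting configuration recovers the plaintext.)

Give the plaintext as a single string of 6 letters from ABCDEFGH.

Answer: BADDAA

Derivation:
Char 1 ('C'): step: R->7, L=5; C->plug->G->R->G->L->G->refl->C->L'->A->R'->B->plug->B
Char 2 ('G'): step: R->0, L->6 (L advanced); G->plug->C->R->B->L->E->refl->B->L'->H->R'->A->plug->A
Char 3 ('F'): step: R->1, L=6; F->plug->F->R->C->L->D->refl->F->L'->F->R'->D->plug->D
Char 4 ('F'): step: R->2, L=6; F->plug->F->R->G->L->A->refl->H->L'->D->R'->D->plug->D
Char 5 ('C'): step: R->3, L=6; C->plug->G->R->H->L->B->refl->E->L'->B->R'->A->plug->A
Char 6 ('C'): step: R->4, L=6; C->plug->G->R->F->L->F->refl->D->L'->C->R'->A->plug->A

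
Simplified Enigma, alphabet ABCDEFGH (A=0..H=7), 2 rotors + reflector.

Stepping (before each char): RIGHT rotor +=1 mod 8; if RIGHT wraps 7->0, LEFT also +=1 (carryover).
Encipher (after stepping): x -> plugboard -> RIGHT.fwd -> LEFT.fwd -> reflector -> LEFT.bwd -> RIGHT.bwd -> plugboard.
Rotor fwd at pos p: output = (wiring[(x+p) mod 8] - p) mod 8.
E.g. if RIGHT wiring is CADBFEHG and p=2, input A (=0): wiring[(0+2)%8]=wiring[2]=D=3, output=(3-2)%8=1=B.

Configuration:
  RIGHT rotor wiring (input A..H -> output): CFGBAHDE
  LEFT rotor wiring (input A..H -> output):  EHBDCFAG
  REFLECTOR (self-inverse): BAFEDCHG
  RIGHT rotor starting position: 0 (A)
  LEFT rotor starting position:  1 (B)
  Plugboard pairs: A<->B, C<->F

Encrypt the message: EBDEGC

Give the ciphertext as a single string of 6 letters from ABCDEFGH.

Answer: CAAGFH

Derivation:
Char 1 ('E'): step: R->1, L=1; E->plug->E->R->G->L->F->refl->C->L'->C->R'->F->plug->C
Char 2 ('B'): step: R->2, L=1; B->plug->A->R->E->L->E->refl->D->L'->H->R'->B->plug->A
Char 3 ('D'): step: R->3, L=1; D->plug->D->R->A->L->G->refl->H->L'->F->R'->B->plug->A
Char 4 ('E'): step: R->4, L=1; E->plug->E->R->G->L->F->refl->C->L'->C->R'->G->plug->G
Char 5 ('G'): step: R->5, L=1; G->plug->G->R->E->L->E->refl->D->L'->H->R'->C->plug->F
Char 6 ('C'): step: R->6, L=1; C->plug->F->R->D->L->B->refl->A->L'->B->R'->H->plug->H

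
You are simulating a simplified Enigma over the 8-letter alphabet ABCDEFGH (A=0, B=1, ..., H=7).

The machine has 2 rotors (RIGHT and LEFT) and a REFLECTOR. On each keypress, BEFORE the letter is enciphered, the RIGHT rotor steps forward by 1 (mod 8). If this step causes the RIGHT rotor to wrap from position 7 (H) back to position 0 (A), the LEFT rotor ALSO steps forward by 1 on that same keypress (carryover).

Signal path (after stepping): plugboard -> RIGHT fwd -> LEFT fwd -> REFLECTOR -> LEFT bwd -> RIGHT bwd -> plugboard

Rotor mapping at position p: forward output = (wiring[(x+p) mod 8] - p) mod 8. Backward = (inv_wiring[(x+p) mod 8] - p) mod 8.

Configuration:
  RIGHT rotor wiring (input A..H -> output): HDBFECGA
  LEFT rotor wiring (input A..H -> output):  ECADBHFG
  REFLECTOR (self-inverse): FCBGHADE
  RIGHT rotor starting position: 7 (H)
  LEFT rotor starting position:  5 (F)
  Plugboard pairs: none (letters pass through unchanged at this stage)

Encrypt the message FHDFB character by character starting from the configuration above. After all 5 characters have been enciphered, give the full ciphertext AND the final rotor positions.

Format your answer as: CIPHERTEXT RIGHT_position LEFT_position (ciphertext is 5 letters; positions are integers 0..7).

Char 1 ('F'): step: R->0, L->6 (L advanced); F->plug->F->R->C->L->G->refl->D->L'->G->R'->G->plug->G
Char 2 ('H'): step: R->1, L=6; H->plug->H->R->G->L->D->refl->G->L'->C->R'->A->plug->A
Char 3 ('D'): step: R->2, L=6; D->plug->D->R->A->L->H->refl->E->L'->D->R'->B->plug->B
Char 4 ('F'): step: R->3, L=6; F->plug->F->R->E->L->C->refl->B->L'->H->R'->C->plug->C
Char 5 ('B'): step: R->4, L=6; B->plug->B->R->G->L->D->refl->G->L'->C->R'->C->plug->C
Final: ciphertext=GABCC, RIGHT=4, LEFT=6

Answer: GABCC 4 6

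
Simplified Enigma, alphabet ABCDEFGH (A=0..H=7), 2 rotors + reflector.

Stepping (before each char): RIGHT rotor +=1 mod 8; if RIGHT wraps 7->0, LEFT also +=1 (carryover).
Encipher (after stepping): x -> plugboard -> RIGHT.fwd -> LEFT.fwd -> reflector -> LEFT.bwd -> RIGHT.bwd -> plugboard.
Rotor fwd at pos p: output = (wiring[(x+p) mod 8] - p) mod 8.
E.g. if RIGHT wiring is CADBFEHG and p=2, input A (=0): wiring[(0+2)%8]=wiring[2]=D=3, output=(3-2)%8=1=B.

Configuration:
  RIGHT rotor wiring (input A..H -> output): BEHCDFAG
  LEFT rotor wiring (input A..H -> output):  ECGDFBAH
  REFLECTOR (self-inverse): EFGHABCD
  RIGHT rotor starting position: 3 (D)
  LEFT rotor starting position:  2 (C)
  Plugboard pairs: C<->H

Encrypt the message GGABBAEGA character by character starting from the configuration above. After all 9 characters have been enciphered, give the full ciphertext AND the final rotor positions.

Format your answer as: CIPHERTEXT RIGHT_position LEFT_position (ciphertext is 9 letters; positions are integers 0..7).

Char 1 ('G'): step: R->4, L=2; G->plug->G->R->D->L->H->refl->D->L'->C->R'->D->plug->D
Char 2 ('G'): step: R->5, L=2; G->plug->G->R->F->L->F->refl->B->L'->B->R'->C->plug->H
Char 3 ('A'): step: R->6, L=2; A->plug->A->R->C->L->D->refl->H->L'->D->R'->C->plug->H
Char 4 ('B'): step: R->7, L=2; B->plug->B->R->C->L->D->refl->H->L'->D->R'->E->plug->E
Char 5 ('B'): step: R->0, L->3 (L advanced); B->plug->B->R->E->L->E->refl->A->L'->A->R'->G->plug->G
Char 6 ('A'): step: R->1, L=3; A->plug->A->R->D->L->F->refl->B->L'->F->R'->G->plug->G
Char 7 ('E'): step: R->2, L=3; E->plug->E->R->G->L->H->refl->D->L'->H->R'->G->plug->G
Char 8 ('G'): step: R->3, L=3; G->plug->G->R->B->L->C->refl->G->L'->C->R'->C->plug->H
Char 9 ('A'): step: R->4, L=3; A->plug->A->R->H->L->D->refl->H->L'->G->R'->H->plug->C
Final: ciphertext=DHHEGGGHC, RIGHT=4, LEFT=3

Answer: DHHEGGGHC 4 3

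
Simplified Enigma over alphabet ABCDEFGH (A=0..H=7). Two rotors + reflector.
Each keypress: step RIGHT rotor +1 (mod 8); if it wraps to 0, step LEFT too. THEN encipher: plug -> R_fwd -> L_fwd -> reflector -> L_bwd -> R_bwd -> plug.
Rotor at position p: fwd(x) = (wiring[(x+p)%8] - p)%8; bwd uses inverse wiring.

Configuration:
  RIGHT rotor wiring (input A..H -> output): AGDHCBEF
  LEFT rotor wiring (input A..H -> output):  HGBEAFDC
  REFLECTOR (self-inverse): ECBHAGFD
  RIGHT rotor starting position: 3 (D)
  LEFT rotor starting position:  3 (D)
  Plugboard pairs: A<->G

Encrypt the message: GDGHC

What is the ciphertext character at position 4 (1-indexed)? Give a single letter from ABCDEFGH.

Char 1 ('G'): step: R->4, L=3; G->plug->A->R->G->L->D->refl->H->L'->E->R'->E->plug->E
Char 2 ('D'): step: R->5, L=3; D->plug->D->R->D->L->A->refl->E->L'->F->R'->H->plug->H
Char 3 ('G'): step: R->6, L=3; G->plug->A->R->G->L->D->refl->H->L'->E->R'->G->plug->A
Char 4 ('H'): step: R->7, L=3; H->plug->H->R->F->L->E->refl->A->L'->D->R'->F->plug->F

F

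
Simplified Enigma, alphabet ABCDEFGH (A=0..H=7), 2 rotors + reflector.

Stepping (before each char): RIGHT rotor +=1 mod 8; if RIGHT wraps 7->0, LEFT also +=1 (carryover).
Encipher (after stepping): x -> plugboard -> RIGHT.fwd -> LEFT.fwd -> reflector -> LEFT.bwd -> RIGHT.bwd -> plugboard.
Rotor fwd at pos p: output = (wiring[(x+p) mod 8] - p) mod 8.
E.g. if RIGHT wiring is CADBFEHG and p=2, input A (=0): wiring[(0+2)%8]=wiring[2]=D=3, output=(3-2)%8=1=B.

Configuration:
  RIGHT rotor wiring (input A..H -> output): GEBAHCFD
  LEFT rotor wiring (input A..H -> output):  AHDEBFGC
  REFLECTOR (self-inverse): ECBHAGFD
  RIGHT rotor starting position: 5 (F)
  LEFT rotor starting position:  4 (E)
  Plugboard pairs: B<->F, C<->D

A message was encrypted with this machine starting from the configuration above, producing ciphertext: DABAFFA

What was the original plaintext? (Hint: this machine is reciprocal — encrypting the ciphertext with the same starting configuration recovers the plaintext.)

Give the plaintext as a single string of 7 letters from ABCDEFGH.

Char 1 ('D'): step: R->6, L=4; D->plug->C->R->A->L->F->refl->G->L'->D->R'->E->plug->E
Char 2 ('A'): step: R->7, L=4; A->plug->A->R->E->L->E->refl->A->L'->H->R'->B->plug->F
Char 3 ('B'): step: R->0, L->5 (L advanced); B->plug->F->R->C->L->F->refl->G->L'->F->R'->G->plug->G
Char 4 ('A'): step: R->1, L=5; A->plug->A->R->D->L->D->refl->H->L'->G->R'->D->plug->C
Char 5 ('F'): step: R->2, L=5; F->plug->B->R->G->L->H->refl->D->L'->D->R'->E->plug->E
Char 6 ('F'): step: R->3, L=5; F->plug->B->R->E->L->C->refl->B->L'->B->R'->G->plug->G
Char 7 ('A'): step: R->4, L=5; A->plug->A->R->D->L->D->refl->H->L'->G->R'->B->plug->F

Answer: EFGCEGF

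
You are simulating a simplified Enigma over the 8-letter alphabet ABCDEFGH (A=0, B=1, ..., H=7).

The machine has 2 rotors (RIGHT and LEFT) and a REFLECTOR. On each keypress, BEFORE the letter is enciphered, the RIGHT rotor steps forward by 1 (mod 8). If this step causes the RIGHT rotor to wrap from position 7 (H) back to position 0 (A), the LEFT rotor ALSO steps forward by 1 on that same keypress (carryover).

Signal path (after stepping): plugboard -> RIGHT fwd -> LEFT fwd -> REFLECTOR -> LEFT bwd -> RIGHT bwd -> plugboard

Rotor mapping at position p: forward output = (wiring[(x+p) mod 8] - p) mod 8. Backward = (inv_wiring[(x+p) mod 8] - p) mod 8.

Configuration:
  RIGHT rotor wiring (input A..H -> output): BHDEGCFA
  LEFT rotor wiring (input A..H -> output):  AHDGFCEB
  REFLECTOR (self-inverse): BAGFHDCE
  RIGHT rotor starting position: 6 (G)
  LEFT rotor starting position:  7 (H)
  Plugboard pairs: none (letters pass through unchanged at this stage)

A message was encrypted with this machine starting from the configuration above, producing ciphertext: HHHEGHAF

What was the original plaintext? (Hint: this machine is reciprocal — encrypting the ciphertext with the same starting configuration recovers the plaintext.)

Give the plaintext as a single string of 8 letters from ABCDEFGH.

Char 1 ('H'): step: R->7, L=7; H->plug->H->R->G->L->D->refl->F->L'->H->R'->F->plug->F
Char 2 ('H'): step: R->0, L->0 (L advanced); H->plug->H->R->A->L->A->refl->B->L'->H->R'->B->plug->B
Char 3 ('H'): step: R->1, L=0; H->plug->H->R->A->L->A->refl->B->L'->H->R'->G->plug->G
Char 4 ('E'): step: R->2, L=0; E->plug->E->R->D->L->G->refl->C->L'->F->R'->H->plug->H
Char 5 ('G'): step: R->3, L=0; G->plug->G->R->E->L->F->refl->D->L'->C->R'->D->plug->D
Char 6 ('H'): step: R->4, L=0; H->plug->H->R->A->L->A->refl->B->L'->H->R'->G->plug->G
Char 7 ('A'): step: R->5, L=0; A->plug->A->R->F->L->C->refl->G->L'->D->R'->C->plug->C
Char 8 ('F'): step: R->6, L=0; F->plug->F->R->G->L->E->refl->H->L'->B->R'->D->plug->D

Answer: FBGHDGCD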